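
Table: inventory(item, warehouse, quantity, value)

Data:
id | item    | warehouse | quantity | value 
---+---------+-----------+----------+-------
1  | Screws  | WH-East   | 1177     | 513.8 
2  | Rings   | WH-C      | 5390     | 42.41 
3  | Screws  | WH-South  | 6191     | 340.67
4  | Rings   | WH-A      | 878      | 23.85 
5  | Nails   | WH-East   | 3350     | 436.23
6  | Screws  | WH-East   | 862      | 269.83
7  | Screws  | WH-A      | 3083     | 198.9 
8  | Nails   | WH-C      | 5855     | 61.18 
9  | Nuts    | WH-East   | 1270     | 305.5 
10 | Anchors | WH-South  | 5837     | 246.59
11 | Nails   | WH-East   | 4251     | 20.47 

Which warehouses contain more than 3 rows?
SELECT warehouse, COUNT(*) as cnt
FROM inventory
GROUP BY warehouse
HAVING COUNT(*) > 3

Result:
  WH-East: 5

Note: HAVING filters groups after aggregation, WHERE filters rows before.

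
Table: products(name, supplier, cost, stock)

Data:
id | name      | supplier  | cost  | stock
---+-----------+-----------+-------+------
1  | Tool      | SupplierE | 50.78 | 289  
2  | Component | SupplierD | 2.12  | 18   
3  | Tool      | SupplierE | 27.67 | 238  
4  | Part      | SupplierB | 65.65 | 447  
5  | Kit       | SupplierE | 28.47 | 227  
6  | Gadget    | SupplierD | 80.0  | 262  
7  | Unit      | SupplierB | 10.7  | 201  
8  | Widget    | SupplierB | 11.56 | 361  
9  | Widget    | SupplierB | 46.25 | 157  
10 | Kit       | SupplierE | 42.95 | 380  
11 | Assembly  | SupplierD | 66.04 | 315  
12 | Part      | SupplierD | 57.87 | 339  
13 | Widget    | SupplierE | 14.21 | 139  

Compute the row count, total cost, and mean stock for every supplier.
SELECT supplier,
       COUNT(*) as cnt,
       SUM(cost) as total_cost,
       AVG(stock) as avg_stock
FROM products
GROUP BY supplier

Result:
  SupplierB: 4 records, 134.16 total cost, 291.50 avg stock
  SupplierD: 4 records, 206.03 total cost, 233.50 avg stock
  SupplierE: 5 records, 164.08 total cost, 254.60 avg stock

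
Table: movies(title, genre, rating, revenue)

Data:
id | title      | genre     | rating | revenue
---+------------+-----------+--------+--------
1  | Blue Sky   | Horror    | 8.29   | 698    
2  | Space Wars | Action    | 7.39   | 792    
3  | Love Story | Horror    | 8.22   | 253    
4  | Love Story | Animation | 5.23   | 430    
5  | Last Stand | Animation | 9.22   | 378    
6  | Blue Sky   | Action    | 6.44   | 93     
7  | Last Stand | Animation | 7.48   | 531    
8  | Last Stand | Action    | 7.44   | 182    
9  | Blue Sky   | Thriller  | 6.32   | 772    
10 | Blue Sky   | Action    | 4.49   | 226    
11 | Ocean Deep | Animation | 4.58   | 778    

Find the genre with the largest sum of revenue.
SELECT genre, SUM(revenue) as val
FROM movies
GROUP BY genre
ORDER BY val DESC
LIMIT 1

Result: Animation with sum(revenue) = 2117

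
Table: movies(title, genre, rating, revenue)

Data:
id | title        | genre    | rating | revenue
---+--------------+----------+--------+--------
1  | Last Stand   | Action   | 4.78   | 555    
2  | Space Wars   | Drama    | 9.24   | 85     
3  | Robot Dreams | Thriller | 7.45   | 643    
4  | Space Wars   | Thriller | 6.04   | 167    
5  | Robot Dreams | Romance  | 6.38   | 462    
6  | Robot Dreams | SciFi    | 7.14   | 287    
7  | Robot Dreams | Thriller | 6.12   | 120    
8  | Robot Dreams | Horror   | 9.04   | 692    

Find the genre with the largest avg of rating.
SELECT genre, AVG(rating) as val
FROM movies
GROUP BY genre
ORDER BY val DESC
LIMIT 1

Result: Drama with avg(rating) = 9.24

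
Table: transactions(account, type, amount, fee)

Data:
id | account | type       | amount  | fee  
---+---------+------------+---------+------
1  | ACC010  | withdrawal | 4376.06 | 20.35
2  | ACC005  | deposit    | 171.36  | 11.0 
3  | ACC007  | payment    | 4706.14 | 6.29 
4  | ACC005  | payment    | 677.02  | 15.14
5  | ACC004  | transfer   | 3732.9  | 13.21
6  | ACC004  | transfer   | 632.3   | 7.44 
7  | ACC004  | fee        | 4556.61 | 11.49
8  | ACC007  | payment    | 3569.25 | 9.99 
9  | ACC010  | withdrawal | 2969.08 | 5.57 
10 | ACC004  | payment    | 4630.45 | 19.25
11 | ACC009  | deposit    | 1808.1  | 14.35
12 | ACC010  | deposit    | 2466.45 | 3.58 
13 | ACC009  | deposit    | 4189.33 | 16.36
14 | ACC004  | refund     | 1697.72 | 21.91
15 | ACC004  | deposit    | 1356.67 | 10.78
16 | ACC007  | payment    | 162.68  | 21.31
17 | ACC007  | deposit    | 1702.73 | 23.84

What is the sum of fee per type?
SELECT type, SUM(fee) as result
FROM transactions
GROUP BY type

Result:
  deposit: 79.91
  fee: 11.49
  payment: 71.98
  refund: 21.91
  transfer: 20.65
  withdrawal: 25.92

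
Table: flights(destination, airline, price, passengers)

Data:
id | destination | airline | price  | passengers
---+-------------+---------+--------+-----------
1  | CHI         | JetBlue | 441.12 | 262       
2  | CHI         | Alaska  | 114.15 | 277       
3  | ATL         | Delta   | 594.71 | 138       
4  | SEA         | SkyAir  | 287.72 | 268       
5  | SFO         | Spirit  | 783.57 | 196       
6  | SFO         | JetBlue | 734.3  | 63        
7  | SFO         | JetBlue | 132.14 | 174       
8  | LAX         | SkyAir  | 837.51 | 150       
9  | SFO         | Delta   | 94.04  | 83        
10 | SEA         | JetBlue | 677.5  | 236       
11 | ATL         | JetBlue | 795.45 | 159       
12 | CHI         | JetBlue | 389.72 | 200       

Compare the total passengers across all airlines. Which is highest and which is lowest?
SELECT airline, SUM(passengers)
FROM flights
GROUP BY airline
ORDER BY SUM(passengers)

All groups:
  Spirit: 196
  Delta: 221
  Alaska: 277
  SkyAir: 418
  JetBlue: 1094

Highest: JetBlue (1094)
Lowest: Spirit (196)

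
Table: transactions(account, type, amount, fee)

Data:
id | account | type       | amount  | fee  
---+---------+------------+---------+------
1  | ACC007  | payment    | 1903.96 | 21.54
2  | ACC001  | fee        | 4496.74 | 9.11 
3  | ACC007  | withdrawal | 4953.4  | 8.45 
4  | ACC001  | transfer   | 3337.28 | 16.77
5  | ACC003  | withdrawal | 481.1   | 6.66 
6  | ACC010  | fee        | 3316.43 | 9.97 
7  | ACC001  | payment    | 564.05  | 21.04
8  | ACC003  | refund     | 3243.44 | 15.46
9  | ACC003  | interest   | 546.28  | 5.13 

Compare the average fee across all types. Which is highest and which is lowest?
SELECT type, AVG(fee)
FROM transactions
GROUP BY type
ORDER BY AVG(fee)

All groups:
  interest: 5.13
  withdrawal: 7.56
  fee: 9.54
  refund: 15.46
  transfer: 16.77
  payment: 21.29

Highest: payment (21.29)
Lowest: interest (5.13)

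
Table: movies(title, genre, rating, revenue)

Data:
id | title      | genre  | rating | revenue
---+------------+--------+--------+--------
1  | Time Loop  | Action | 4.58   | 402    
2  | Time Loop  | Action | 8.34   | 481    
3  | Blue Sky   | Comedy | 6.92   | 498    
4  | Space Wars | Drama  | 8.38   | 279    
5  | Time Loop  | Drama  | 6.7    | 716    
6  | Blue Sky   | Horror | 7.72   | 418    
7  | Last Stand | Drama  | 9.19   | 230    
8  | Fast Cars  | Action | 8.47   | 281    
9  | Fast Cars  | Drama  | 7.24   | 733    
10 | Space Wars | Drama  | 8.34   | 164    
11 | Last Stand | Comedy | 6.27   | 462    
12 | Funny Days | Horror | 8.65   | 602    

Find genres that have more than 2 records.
SELECT genre, COUNT(*) as cnt
FROM movies
GROUP BY genre
HAVING COUNT(*) > 2

Result:
  Action: 3
  Drama: 5

Note: HAVING filters groups after aggregation, WHERE filters rows before.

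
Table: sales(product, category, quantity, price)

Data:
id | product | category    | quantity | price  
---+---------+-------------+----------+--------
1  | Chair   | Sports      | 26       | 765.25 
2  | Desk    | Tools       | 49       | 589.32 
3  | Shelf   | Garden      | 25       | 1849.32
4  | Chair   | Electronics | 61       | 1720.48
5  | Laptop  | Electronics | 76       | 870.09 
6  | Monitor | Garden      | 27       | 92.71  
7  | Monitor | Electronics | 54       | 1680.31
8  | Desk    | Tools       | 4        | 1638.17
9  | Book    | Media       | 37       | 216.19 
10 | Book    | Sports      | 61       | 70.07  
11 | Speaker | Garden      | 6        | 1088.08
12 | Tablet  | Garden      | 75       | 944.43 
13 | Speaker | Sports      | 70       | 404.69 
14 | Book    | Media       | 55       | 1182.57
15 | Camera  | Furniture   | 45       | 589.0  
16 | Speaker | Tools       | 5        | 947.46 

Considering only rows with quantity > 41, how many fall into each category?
SELECT category, COUNT(*)
FROM sales
WHERE quantity > 41
GROUP BY category

Note: WHERE filters rows before grouping.

Result:
  Electronics: 3
  Furniture: 1
  Garden: 1
  Media: 1
  Sports: 2
  Tools: 1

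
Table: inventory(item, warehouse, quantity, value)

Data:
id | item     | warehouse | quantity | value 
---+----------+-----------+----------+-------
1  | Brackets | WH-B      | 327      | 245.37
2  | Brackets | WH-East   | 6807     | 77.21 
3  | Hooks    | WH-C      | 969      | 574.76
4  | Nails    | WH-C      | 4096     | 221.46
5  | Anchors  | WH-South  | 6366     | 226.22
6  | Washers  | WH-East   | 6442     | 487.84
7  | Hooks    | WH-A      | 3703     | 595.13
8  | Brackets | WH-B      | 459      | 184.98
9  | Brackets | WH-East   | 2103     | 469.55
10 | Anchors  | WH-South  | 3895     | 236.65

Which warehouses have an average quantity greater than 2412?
SELECT warehouse, AVG(quantity)
FROM inventory
GROUP BY warehouse
HAVING AVG(quantity) > 2412

Result:
  WH-A: avg=3703.00
  WH-C: avg=2532.50
  WH-East: avg=5117.33
  WH-South: avg=5130.50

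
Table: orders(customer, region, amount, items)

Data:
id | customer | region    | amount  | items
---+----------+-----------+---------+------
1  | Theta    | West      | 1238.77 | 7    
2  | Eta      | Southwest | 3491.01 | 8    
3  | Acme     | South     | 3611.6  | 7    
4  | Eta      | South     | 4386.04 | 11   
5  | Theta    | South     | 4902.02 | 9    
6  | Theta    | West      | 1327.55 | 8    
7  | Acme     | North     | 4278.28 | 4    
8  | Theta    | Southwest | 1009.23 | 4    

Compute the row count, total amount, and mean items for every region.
SELECT region,
       COUNT(*) as cnt,
       SUM(amount) as total_amount,
       AVG(items) as avg_items
FROM orders
GROUP BY region

Result:
  North: 1 records, 4278.28 total amount, 4.00 avg items
  South: 3 records, 12899.66 total amount, 9.00 avg items
  Southwest: 2 records, 4500.24 total amount, 6.00 avg items
  West: 2 records, 2566.32 total amount, 7.50 avg items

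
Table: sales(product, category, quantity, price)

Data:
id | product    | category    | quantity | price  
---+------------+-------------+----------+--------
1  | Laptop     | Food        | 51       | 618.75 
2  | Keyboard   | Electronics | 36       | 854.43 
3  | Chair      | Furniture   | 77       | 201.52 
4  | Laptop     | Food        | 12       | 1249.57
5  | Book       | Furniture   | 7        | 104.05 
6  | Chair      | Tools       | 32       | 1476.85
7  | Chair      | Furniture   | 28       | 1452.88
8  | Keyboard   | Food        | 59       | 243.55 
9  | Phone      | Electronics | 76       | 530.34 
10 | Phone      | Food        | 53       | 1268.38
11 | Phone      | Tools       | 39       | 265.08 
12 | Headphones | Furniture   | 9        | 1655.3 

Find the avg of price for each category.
SELECT category, AVG(price) as result
FROM sales
GROUP BY category

Result:
  Electronics: 692.39
  Food: 845.06
  Furniture: 853.44
  Tools: 870.97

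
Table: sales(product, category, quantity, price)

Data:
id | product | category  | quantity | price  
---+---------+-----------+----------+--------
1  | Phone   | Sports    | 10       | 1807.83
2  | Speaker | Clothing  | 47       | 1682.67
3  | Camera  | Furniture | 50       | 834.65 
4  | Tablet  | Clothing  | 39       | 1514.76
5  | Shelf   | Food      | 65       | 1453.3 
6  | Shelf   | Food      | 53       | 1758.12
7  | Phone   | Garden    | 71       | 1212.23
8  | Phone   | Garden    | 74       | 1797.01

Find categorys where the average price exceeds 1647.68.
SELECT category, AVG(price)
FROM sales
GROUP BY category
HAVING AVG(price) > 1647.68

Result:
  Sports: avg=1807.83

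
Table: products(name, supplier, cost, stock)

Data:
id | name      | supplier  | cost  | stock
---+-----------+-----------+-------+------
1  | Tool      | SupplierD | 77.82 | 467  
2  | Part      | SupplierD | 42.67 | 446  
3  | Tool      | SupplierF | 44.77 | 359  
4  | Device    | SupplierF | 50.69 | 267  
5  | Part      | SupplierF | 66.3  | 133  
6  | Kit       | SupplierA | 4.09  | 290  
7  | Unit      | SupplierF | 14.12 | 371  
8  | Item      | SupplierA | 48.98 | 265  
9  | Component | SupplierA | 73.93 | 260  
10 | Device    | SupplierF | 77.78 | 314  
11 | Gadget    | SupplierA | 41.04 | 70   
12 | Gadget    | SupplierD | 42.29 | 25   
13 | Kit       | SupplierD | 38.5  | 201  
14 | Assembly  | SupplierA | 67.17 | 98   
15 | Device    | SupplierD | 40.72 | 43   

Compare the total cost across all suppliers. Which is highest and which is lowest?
SELECT supplier, SUM(cost)
FROM products
GROUP BY supplier
ORDER BY SUM(cost)

All groups:
  SupplierA: 235.21
  SupplierD: 242.00
  SupplierF: 253.66

Highest: SupplierF (253.66)
Lowest: SupplierA (235.21)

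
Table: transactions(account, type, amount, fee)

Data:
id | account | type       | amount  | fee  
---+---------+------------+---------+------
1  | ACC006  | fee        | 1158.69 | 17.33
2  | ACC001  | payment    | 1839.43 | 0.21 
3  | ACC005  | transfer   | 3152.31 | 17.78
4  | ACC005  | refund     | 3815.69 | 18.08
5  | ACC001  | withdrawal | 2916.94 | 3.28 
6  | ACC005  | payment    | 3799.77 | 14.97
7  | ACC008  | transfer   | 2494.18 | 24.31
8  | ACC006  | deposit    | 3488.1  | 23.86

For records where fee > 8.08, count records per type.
SELECT type, COUNT(*)
FROM transactions
WHERE fee > 8.08
GROUP BY type

Note: WHERE filters rows before grouping.

Result:
  deposit: 1
  fee: 1
  payment: 1
  refund: 1
  transfer: 2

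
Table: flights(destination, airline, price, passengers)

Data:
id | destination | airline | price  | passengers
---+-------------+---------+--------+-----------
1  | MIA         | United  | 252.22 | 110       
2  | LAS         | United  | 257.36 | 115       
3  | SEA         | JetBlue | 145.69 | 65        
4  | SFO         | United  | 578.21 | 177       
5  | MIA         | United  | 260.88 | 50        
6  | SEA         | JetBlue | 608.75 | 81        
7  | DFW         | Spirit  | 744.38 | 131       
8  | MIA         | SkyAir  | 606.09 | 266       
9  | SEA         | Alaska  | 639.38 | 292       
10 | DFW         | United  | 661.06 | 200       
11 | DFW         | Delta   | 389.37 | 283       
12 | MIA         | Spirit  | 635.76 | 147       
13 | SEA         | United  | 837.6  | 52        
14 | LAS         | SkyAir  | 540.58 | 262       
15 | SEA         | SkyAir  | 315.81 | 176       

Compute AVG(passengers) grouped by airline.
SELECT airline, AVG(passengers) as result
FROM flights
GROUP BY airline

Result:
  Alaska: 292.00
  Delta: 283.00
  JetBlue: 73.00
  SkyAir: 234.67
  Spirit: 139.00
  United: 117.33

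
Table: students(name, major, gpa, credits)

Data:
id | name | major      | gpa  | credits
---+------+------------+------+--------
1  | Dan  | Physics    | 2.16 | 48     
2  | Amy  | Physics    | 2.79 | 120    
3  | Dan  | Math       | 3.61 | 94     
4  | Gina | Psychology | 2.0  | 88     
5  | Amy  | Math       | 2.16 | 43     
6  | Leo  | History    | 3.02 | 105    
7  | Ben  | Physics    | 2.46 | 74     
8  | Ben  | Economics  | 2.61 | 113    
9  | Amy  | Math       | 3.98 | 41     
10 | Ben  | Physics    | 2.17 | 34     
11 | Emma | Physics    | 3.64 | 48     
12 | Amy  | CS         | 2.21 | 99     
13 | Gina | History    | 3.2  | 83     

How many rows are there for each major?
SELECT major, COUNT(*) as count
FROM students
GROUP BY major

Result:
  CS: 1
  Economics: 1
  History: 2
  Math: 3
  Physics: 5
  Psychology: 1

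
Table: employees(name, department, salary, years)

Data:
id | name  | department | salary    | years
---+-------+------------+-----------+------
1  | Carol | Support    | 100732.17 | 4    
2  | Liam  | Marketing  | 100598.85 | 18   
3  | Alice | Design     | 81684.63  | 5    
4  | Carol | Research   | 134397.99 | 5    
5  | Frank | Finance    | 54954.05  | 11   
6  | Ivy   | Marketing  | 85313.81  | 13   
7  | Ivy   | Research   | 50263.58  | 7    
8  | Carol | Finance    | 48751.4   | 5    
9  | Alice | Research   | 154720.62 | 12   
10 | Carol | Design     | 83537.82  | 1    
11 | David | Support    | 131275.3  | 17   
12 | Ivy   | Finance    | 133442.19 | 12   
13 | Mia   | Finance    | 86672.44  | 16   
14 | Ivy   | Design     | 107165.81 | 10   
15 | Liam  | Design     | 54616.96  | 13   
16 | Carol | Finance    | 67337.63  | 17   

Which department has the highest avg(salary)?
SELECT department, AVG(salary) as val
FROM employees
GROUP BY department
ORDER BY val DESC
LIMIT 1

Result: Support with avg(salary) = 116003.74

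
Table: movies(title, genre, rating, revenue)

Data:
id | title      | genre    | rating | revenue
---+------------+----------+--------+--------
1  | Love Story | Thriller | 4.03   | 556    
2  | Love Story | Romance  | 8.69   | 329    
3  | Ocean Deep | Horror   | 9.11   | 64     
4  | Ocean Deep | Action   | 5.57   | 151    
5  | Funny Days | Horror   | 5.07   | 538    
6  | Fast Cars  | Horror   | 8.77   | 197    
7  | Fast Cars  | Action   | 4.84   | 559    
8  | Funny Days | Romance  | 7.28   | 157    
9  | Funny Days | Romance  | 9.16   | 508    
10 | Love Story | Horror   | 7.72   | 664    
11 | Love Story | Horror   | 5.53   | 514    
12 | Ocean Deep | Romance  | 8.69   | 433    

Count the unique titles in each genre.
SELECT genre, COUNT(DISTINCT title)
FROM movies
GROUP BY genre

Result:
  Action: 2 distinct
  Horror: 4 distinct
  Romance: 3 distinct
  Thriller: 1 distinct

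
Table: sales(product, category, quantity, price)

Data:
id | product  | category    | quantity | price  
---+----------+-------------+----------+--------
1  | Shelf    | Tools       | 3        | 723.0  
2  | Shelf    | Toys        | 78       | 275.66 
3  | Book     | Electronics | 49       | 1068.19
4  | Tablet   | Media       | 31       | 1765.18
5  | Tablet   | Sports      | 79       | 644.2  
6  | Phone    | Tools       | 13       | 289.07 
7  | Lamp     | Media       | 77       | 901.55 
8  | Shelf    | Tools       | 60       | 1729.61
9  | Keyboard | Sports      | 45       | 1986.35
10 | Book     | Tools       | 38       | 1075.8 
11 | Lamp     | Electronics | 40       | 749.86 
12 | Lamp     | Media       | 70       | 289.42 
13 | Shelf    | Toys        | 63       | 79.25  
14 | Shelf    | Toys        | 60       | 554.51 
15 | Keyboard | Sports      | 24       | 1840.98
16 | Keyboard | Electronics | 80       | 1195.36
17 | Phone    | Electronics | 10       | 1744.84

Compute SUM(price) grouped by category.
SELECT category, SUM(price) as result
FROM sales
GROUP BY category

Result:
  Electronics: 4758.25
  Media: 2956.15
  Sports: 4471.53
  Tools: 3817.48
  Toys: 909.42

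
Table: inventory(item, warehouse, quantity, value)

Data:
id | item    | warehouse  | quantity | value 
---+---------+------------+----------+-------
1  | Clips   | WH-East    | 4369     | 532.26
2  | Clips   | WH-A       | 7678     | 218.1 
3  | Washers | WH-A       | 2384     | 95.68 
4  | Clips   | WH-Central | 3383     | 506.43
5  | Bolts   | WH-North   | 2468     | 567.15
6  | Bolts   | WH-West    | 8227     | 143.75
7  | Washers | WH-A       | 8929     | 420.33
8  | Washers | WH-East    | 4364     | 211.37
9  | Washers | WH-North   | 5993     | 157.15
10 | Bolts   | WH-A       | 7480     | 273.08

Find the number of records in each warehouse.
SELECT warehouse, COUNT(*) as count
FROM inventory
GROUP BY warehouse

Result:
  WH-A: 4
  WH-Central: 1
  WH-East: 2
  WH-North: 2
  WH-West: 1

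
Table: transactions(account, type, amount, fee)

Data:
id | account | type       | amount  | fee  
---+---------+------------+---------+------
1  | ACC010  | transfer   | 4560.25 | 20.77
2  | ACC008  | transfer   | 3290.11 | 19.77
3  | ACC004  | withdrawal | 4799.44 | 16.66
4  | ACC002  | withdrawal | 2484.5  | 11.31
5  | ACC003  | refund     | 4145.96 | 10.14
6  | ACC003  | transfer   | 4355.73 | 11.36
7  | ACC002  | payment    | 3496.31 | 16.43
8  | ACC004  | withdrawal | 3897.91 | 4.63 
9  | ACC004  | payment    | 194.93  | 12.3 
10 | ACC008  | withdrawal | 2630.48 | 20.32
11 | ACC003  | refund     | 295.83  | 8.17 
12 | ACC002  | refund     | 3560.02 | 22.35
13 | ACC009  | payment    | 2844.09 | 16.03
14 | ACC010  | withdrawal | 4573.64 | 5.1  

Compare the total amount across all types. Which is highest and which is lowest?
SELECT type, SUM(amount)
FROM transactions
GROUP BY type
ORDER BY SUM(amount)

All groups:
  payment: 6535.33
  refund: 8001.81
  transfer: 12206.09
  withdrawal: 18385.97

Highest: withdrawal (18385.97)
Lowest: payment (6535.33)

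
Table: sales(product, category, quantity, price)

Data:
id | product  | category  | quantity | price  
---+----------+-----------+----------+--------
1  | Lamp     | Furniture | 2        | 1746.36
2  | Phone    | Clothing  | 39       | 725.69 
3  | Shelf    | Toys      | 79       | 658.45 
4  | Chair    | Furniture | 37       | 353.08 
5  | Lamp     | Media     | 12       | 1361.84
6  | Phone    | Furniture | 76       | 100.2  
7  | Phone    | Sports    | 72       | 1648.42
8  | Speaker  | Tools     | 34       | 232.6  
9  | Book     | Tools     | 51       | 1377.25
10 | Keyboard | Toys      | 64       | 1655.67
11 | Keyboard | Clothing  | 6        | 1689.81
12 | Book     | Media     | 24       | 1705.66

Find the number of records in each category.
SELECT category, COUNT(*) as count
FROM sales
GROUP BY category

Result:
  Clothing: 2
  Furniture: 3
  Media: 2
  Sports: 1
  Tools: 2
  Toys: 2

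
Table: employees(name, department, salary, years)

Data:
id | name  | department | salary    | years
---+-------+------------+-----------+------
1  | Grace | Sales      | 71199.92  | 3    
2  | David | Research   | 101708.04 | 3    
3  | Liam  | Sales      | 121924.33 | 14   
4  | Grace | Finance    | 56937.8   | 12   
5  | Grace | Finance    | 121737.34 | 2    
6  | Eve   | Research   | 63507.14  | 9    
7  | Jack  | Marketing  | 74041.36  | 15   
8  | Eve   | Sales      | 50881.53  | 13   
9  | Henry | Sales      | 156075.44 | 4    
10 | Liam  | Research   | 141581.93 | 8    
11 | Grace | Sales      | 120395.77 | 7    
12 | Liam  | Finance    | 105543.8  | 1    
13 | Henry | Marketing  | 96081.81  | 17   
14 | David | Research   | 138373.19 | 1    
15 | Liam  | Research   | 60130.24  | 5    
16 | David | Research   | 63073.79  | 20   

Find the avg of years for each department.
SELECT department, AVG(years) as result
FROM employees
GROUP BY department

Result:
  Finance: 5.00
  Marketing: 16.00
  Research: 7.67
  Sales: 8.20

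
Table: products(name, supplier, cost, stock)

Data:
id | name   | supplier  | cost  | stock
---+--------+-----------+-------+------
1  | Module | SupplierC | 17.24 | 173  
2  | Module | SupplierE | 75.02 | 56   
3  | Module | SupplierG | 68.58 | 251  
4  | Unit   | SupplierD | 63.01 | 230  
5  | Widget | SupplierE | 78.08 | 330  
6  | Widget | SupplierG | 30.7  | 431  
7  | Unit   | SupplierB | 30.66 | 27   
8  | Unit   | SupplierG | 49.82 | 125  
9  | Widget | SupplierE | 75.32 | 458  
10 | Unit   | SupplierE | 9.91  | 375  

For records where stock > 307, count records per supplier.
SELECT supplier, COUNT(*)
FROM products
WHERE stock > 307
GROUP BY supplier

Note: WHERE filters rows before grouping.

Result:
  SupplierE: 3
  SupplierG: 1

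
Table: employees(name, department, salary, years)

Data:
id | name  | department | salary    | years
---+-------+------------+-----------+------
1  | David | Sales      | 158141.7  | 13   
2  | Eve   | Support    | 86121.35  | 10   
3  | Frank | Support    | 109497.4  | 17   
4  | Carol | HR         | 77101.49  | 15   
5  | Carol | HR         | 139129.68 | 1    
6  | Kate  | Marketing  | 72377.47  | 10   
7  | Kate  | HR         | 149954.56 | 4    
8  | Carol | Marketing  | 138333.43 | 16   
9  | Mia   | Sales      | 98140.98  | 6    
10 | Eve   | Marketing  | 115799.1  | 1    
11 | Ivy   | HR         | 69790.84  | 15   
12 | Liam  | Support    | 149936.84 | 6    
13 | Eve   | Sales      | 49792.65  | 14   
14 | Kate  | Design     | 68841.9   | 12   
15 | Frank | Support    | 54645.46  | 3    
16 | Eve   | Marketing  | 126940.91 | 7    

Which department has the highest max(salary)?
SELECT department, MAX(salary) as val
FROM employees
GROUP BY department
ORDER BY val DESC
LIMIT 1

Result: Sales with max(salary) = 158141.70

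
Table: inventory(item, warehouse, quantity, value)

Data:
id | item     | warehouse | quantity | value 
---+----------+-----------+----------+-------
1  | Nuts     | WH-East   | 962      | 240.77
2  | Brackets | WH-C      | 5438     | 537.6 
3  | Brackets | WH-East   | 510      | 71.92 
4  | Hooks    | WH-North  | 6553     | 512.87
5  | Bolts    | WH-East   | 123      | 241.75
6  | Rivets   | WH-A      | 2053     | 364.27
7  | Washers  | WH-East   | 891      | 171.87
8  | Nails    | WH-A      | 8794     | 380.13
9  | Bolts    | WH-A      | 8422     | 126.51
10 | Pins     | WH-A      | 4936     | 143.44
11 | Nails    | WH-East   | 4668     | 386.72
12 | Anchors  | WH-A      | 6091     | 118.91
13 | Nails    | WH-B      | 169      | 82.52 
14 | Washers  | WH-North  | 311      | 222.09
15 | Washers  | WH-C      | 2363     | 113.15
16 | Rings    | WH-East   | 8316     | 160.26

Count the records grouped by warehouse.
SELECT warehouse, COUNT(*) as count
FROM inventory
GROUP BY warehouse

Result:
  WH-A: 5
  WH-B: 1
  WH-C: 2
  WH-East: 6
  WH-North: 2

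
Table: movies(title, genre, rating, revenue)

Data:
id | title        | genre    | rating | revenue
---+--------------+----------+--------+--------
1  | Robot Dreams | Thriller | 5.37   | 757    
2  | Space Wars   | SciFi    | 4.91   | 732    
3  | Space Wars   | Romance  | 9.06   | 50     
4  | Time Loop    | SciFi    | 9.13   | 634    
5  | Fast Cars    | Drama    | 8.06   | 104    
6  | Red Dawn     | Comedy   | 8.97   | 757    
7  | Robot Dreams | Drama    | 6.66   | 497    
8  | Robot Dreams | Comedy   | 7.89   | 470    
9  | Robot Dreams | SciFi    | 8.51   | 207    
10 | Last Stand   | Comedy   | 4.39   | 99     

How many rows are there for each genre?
SELECT genre, COUNT(*) as count
FROM movies
GROUP BY genre

Result:
  Comedy: 3
  Drama: 2
  Romance: 1
  SciFi: 3
  Thriller: 1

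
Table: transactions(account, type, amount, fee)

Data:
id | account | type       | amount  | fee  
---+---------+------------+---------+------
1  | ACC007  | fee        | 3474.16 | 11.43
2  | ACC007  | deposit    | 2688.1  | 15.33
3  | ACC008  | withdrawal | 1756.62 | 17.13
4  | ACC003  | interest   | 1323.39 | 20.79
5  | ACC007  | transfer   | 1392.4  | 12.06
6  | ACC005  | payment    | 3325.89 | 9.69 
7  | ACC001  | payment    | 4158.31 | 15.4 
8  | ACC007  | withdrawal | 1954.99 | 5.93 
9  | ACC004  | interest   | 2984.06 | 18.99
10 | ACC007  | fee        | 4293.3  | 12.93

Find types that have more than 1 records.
SELECT type, COUNT(*) as cnt
FROM transactions
GROUP BY type
HAVING COUNT(*) > 1

Result:
  fee: 2
  interest: 2
  payment: 2
  withdrawal: 2

Note: HAVING filters groups after aggregation, WHERE filters rows before.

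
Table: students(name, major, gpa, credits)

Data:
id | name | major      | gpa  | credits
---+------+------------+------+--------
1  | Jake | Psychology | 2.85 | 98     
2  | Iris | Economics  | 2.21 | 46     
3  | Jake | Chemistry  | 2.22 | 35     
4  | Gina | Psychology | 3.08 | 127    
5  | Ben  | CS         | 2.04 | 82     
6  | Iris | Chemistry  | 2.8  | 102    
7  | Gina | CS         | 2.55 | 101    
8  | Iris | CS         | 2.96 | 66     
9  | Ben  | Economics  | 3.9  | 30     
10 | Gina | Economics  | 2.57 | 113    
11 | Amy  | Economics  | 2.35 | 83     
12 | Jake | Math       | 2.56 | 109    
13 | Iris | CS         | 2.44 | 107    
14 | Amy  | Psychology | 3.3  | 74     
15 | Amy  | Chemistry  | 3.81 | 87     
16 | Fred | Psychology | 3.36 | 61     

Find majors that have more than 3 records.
SELECT major, COUNT(*) as cnt
FROM students
GROUP BY major
HAVING COUNT(*) > 3

Result:
  CS: 4
  Economics: 4
  Psychology: 4

Note: HAVING filters groups after aggregation, WHERE filters rows before.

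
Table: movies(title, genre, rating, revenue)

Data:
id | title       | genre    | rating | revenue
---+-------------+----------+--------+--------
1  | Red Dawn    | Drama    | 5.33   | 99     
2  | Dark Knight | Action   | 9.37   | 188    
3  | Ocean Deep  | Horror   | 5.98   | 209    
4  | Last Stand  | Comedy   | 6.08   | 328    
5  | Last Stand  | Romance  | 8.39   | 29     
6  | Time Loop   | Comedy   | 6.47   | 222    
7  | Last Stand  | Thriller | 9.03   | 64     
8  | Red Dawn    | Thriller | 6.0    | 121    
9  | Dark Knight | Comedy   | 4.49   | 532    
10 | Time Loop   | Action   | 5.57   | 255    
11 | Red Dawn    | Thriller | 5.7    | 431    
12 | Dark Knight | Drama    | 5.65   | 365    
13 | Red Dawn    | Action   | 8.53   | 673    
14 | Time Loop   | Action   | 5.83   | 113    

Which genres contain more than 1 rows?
SELECT genre, COUNT(*) as cnt
FROM movies
GROUP BY genre
HAVING COUNT(*) > 1

Result:
  Action: 4
  Comedy: 3
  Drama: 2
  Thriller: 3

Note: HAVING filters groups after aggregation, WHERE filters rows before.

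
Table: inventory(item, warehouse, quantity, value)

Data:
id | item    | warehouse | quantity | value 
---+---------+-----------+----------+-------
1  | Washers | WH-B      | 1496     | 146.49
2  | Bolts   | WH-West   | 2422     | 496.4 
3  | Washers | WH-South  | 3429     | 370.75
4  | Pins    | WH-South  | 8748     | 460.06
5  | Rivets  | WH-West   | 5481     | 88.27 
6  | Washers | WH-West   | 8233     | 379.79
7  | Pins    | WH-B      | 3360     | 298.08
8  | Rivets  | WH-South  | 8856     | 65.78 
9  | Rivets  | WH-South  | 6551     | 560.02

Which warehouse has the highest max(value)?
SELECT warehouse, MAX(value) as val
FROM inventory
GROUP BY warehouse
ORDER BY val DESC
LIMIT 1

Result: WH-South with max(value) = 560.02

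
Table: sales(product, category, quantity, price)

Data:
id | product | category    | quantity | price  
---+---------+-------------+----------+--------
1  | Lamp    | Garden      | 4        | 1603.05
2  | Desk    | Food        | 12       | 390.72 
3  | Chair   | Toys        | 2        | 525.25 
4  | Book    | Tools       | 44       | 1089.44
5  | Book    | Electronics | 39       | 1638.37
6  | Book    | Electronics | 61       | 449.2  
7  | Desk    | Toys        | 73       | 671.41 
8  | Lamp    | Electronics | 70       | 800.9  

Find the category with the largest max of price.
SELECT category, MAX(price) as val
FROM sales
GROUP BY category
ORDER BY val DESC
LIMIT 1

Result: Electronics with max(price) = 1638.37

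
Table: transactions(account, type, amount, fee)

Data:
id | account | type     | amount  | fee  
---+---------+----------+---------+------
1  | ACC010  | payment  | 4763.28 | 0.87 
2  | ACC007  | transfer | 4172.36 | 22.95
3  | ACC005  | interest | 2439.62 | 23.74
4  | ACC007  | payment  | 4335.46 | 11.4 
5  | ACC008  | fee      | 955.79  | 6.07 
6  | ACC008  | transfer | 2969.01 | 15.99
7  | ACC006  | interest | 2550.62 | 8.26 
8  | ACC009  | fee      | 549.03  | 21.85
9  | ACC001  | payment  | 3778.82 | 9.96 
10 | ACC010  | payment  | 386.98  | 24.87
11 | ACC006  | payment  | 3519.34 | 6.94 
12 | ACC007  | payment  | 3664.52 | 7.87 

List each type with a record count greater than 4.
SELECT type, COUNT(*) as cnt
FROM transactions
GROUP BY type
HAVING COUNT(*) > 4

Result:
  payment: 6

Note: HAVING filters groups after aggregation, WHERE filters rows before.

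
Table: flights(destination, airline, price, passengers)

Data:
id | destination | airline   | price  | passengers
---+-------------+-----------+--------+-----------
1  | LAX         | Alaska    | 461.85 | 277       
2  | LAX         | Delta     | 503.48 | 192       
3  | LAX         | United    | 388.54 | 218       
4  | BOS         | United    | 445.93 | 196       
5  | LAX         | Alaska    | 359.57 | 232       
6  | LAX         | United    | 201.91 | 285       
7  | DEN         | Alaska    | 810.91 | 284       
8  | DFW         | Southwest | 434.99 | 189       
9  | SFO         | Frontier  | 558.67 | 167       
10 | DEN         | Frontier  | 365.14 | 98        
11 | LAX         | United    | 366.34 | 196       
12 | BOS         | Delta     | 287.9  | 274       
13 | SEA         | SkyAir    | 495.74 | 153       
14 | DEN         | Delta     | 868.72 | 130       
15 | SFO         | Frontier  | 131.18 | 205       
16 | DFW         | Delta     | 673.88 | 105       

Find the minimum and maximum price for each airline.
SELECT airline, MIN(price), MAX(price)
FROM flights
GROUP BY airline

Result:
  Alaska: min=359.57, max=810.91
  Delta: min=287.90, max=868.72
  Frontier: min=131.18, max=558.67
  SkyAir: min=495.74, max=495.74
  Southwest: min=434.99, max=434.99
  United: min=201.91, max=445.93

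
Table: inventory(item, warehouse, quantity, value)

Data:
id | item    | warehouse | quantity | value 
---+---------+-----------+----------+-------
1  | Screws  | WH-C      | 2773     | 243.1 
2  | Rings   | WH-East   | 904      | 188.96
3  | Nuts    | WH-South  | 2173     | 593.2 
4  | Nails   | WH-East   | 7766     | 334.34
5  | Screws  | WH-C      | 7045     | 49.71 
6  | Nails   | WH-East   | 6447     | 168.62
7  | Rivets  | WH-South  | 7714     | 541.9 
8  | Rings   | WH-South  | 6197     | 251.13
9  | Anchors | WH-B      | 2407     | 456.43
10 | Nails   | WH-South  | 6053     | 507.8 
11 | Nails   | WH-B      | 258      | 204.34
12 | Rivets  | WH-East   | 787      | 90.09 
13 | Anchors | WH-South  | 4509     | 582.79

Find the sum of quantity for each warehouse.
SELECT warehouse, SUM(quantity) as result
FROM inventory
GROUP BY warehouse

Result:
  WH-B: 2665
  WH-C: 9818
  WH-East: 15904
  WH-South: 26646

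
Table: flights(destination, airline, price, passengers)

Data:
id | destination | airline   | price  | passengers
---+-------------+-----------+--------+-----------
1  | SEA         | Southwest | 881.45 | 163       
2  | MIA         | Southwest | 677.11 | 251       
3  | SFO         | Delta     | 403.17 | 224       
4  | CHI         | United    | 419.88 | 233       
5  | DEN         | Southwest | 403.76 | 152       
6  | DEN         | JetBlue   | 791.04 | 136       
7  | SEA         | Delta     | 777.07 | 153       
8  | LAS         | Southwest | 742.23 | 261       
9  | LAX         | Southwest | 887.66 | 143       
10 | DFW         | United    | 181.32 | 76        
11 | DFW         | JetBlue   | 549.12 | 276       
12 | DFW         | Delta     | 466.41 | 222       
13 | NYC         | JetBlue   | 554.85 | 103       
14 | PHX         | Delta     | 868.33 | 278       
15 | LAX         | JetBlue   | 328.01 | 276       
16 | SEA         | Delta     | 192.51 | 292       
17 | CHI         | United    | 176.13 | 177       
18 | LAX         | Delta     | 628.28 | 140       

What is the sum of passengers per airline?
SELECT airline, SUM(passengers) as result
FROM flights
GROUP BY airline

Result:
  Delta: 1309
  JetBlue: 791
  Southwest: 970
  United: 486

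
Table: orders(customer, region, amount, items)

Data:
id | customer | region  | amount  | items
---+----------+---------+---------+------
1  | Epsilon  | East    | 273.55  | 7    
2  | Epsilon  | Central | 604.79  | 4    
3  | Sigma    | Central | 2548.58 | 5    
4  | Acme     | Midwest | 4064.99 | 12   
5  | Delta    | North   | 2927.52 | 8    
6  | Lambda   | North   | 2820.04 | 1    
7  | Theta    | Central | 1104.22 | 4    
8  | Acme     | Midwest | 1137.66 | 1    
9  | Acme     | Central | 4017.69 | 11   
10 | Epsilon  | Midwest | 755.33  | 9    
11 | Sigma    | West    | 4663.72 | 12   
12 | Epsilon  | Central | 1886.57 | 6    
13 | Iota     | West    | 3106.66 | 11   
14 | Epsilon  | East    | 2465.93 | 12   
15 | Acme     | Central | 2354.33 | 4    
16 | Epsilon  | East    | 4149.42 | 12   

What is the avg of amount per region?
SELECT region, AVG(amount) as result
FROM orders
GROUP BY region

Result:
  Central: 2086.03
  East: 2296.30
  Midwest: 1985.99
  North: 2873.78
  West: 3885.19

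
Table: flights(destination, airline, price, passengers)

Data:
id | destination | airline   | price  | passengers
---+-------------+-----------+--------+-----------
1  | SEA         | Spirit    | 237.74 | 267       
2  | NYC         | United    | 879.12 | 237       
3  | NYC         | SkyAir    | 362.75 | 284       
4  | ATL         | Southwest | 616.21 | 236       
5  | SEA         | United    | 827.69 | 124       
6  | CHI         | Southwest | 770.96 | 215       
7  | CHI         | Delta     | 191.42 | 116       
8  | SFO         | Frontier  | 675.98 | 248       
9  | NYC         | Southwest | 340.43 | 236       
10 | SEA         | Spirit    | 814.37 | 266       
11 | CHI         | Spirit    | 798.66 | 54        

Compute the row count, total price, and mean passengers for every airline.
SELECT airline,
       COUNT(*) as cnt,
       SUM(price) as total_price,
       AVG(passengers) as avg_passengers
FROM flights
GROUP BY airline

Result:
  Delta: 1 records, 191.42 total price, 116.00 avg passengers
  Frontier: 1 records, 675.98 total price, 248.00 avg passengers
  SkyAir: 1 records, 362.75 total price, 284.00 avg passengers
  Southwest: 3 records, 1727.60 total price, 229.00 avg passengers
  Spirit: 3 records, 1850.77 total price, 195.67 avg passengers
  United: 2 records, 1706.81 total price, 180.50 avg passengers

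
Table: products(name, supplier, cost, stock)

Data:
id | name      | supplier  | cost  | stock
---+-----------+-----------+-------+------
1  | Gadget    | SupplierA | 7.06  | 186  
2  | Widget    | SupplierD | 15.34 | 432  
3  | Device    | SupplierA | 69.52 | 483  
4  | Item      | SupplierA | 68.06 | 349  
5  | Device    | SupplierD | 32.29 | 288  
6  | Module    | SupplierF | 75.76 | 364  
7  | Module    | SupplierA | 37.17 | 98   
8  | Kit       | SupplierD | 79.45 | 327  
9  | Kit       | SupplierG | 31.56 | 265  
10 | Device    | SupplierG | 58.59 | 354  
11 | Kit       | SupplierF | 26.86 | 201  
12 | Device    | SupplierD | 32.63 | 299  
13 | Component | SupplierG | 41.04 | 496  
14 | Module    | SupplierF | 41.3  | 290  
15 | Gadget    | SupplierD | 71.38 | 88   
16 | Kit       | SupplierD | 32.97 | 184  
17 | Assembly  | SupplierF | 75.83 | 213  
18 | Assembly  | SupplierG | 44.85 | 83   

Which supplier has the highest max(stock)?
SELECT supplier, MAX(stock) as val
FROM products
GROUP BY supplier
ORDER BY val DESC
LIMIT 1

Result: SupplierG with max(stock) = 496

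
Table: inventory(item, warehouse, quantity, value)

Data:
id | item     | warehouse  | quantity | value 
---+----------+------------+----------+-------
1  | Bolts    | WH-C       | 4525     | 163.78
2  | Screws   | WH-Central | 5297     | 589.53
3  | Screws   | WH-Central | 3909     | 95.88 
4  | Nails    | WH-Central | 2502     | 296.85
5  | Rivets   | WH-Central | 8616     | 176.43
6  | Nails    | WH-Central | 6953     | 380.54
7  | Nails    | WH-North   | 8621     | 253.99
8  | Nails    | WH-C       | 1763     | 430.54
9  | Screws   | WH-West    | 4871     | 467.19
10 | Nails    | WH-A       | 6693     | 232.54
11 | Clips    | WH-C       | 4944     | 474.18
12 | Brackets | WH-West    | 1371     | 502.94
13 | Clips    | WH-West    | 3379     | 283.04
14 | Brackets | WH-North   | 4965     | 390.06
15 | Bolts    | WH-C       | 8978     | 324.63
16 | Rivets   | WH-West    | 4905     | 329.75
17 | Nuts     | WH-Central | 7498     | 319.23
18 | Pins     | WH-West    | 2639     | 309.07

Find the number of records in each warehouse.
SELECT warehouse, COUNT(*) as count
FROM inventory
GROUP BY warehouse

Result:
  WH-A: 1
  WH-C: 4
  WH-Central: 6
  WH-North: 2
  WH-West: 5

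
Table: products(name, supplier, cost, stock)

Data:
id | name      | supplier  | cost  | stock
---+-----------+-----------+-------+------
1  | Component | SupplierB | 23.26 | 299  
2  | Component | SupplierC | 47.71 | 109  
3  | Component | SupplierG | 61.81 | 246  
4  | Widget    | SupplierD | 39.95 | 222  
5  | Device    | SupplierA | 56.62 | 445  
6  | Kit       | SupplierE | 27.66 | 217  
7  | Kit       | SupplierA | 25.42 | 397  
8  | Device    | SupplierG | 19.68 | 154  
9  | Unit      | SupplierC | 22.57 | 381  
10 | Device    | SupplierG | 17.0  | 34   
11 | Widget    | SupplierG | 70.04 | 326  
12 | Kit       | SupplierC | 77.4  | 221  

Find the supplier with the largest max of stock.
SELECT supplier, MAX(stock) as val
FROM products
GROUP BY supplier
ORDER BY val DESC
LIMIT 1

Result: SupplierA with max(stock) = 445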